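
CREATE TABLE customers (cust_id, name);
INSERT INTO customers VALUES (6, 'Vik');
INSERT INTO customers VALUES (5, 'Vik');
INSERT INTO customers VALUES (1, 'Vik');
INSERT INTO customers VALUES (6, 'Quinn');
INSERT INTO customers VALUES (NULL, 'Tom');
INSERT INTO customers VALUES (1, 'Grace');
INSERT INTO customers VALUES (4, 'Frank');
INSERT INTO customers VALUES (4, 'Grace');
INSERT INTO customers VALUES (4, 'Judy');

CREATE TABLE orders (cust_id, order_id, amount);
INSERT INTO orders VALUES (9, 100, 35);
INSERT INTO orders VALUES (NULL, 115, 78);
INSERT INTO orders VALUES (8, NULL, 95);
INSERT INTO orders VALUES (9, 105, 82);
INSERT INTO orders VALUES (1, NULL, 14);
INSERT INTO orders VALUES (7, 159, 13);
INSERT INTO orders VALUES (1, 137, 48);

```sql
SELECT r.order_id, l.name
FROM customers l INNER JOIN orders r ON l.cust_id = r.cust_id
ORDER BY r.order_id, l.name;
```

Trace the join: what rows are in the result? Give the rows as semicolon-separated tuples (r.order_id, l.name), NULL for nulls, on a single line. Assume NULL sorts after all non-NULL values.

(137, Grace); (137, Vik); (NULL, Grace); (NULL, Vik)

INNER JOIN keeps only pairs where the ON condition holds.
Matching on l.cust_id = r.cust_id. A NULL in a compared column never satisfies the condition.
- l (cust_id=6) has no partner → excluded.
- l (cust_id=5) has no partner → excluded.
- l (cust_id=1) pairs with 2 row(s) of r.
- l (cust_id=6) has no partner → excluded.
- l (cust_id=NULL) has no partner → excluded.
- l (cust_id=1) pairs with 2 row(s) of r.
- l (cust_id=4) has no partner → excluded.
- l (cust_id=4) has no partner → excluded.
- l (cust_id=4) has no partner → excluded.
After projecting and ordering:
r.order_id | l.name
137 | Grace
137 | Vik
NULL | Grace
NULL | Vik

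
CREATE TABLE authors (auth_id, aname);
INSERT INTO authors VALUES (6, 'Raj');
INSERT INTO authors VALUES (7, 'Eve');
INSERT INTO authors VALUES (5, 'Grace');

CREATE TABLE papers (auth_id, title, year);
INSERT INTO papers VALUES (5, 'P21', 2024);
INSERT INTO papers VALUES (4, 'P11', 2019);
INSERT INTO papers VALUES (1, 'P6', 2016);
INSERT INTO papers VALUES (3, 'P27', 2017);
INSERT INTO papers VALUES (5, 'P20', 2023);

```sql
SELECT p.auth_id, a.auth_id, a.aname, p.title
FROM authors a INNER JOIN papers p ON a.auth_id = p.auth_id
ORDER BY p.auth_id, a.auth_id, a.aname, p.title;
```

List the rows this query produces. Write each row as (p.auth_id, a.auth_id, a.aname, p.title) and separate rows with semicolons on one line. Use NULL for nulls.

INNER JOIN keeps only pairs where the ON condition holds.
Matching on a.auth_id = p.auth_id.
Matched pairs: 2.

(5, 5, Grace, P20); (5, 5, Grace, P21)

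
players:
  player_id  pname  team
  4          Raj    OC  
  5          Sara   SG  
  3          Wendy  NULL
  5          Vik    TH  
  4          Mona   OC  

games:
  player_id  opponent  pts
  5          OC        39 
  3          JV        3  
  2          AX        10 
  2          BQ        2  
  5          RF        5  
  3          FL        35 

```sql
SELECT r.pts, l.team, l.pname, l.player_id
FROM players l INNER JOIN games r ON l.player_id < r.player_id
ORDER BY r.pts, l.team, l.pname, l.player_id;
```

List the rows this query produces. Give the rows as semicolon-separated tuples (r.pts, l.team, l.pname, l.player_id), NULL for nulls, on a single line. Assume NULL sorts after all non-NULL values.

(5, OC, Mona, 4); (5, OC, Raj, 4); (5, NULL, Wendy, 3); (39, OC, Mona, 4); (39, OC, Raj, 4); (39, NULL, Wendy, 3)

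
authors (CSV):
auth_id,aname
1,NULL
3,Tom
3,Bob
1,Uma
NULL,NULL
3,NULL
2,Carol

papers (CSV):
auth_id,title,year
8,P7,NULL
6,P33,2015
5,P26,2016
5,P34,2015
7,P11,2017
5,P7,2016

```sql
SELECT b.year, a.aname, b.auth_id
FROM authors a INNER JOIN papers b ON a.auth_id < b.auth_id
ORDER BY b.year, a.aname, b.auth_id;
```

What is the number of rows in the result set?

INNER JOIN keeps only pairs where the ON condition holds.
Matching on a.auth_id < b.auth_id. A NULL in a compared column never satisfies the condition.
- a[0] auth_id=1 → 6 match(es) in b → 6 row(s).
- a[1] auth_id=3 → 6 match(es) in b → 6 row(s).
- a[2] auth_id=3 → 6 match(es) in b → 6 row(s).
- a[3] auth_id=1 → 6 match(es) in b → 6 row(s).
- a[4] auth_id=NULL → no match; dropped.
- a[5] auth_id=3 → 6 match(es) in b → 6 row(s).
- a[6] auth_id=2 → 6 match(es) in b → 6 row(s).
Total: 36 rows.

36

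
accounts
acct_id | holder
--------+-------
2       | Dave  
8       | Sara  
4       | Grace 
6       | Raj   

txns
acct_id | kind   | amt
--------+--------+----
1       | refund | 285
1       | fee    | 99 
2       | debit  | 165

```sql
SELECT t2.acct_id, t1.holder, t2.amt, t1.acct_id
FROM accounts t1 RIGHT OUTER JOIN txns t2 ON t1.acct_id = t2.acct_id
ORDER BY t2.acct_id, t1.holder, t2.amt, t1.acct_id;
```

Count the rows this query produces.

3

RIGHT JOIN keeps every row from `txns`; unmatched rows get NULL for `accounts`'s columns.
Matching on t1.acct_id = t2.acct_id.
- t1 row (acct_id=2): matches 1 t2 row(s) → 1 output row(s).
- t1 row (acct_id=8): no match.
- t1 row (acct_id=4): no match.
- t1 row (acct_id=6): no match.
- 2 row(s) from t2 found no t1 partner → padded with NULL.
Total: 1 matched + 2 padded = 3 rows.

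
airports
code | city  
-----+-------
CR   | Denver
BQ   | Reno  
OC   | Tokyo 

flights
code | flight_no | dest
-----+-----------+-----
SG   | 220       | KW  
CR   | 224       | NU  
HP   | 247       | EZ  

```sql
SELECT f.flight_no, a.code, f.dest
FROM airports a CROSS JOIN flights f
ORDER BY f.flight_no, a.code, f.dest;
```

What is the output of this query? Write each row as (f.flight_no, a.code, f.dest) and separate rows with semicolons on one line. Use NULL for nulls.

CROSS JOIN pairs every row of `airports` with every row of `flights`: 3 × 3 = 9 rows.
After projecting and ordering:
f.flight_no | a.code | f.dest
220 | BQ | KW
220 | CR | KW
220 | OC | KW
224 | BQ | NU
224 | CR | NU
224 | OC | NU
247 | BQ | EZ
247 | CR | EZ
247 | OC | EZ

(220, BQ, KW); (220, CR, KW); (220, OC, KW); (224, BQ, NU); (224, CR, NU); (224, OC, NU); (247, BQ, EZ); (247, CR, EZ); (247, OC, EZ)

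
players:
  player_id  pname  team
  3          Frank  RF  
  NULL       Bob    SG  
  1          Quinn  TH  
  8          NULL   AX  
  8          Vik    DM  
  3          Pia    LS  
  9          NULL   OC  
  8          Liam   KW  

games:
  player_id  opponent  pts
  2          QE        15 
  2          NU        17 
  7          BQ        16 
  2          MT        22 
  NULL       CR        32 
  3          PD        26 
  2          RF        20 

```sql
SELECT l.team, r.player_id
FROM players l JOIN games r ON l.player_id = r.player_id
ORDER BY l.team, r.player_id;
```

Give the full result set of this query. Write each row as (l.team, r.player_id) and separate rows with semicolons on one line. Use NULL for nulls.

INNER JOIN keeps only pairs where the ON condition holds.
Matching on l.player_id = r.player_id. A NULL in a compared column never satisfies the condition.
- l row (player_id=3): matches 1 r row(s) → 1 output row(s).
- l row (player_id=NULL): no match → dropped.
- l row (player_id=1): no match → dropped.
- l row (player_id=8): no match → dropped.
- l row (player_id=8): no match → dropped.
- l row (player_id=3): matches 1 r row(s) → 1 output row(s).
- l row (player_id=9): no match → dropped.
- l row (player_id=8): no match → dropped.
After projecting and ordering:
l.team | r.player_id
LS | 3
RF | 3

(LS, 3); (RF, 3)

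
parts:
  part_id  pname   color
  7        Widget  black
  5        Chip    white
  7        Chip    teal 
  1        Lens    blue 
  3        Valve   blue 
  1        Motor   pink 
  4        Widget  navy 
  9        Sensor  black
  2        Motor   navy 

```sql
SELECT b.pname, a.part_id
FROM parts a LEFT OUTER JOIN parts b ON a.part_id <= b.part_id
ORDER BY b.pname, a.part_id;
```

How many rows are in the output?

47

LEFT JOIN keeps every row from `parts a`; unmatched rows get NULL for `parts b`'s columns.
Matching on a.part_id <= b.part_id.
- a row (part_id=7): matches 3 b row(s) → 3 output row(s).
- a row (part_id=5): matches 4 b row(s) → 4 output row(s).
- a row (part_id=7): matches 3 b row(s) → 3 output row(s).
- a row (part_id=1): matches 9 b row(s) → 9 output row(s).
- a row (part_id=3): matches 6 b row(s) → 6 output row(s).
- a row (part_id=1): matches 9 b row(s) → 9 output row(s).
- a row (part_id=4): matches 5 b row(s) → 5 output row(s).
- a row (part_id=9): matches 1 b row(s) → 1 output row(s).
- a row (part_id=2): matches 7 b row(s) → 7 output row(s).
Total: 47 rows.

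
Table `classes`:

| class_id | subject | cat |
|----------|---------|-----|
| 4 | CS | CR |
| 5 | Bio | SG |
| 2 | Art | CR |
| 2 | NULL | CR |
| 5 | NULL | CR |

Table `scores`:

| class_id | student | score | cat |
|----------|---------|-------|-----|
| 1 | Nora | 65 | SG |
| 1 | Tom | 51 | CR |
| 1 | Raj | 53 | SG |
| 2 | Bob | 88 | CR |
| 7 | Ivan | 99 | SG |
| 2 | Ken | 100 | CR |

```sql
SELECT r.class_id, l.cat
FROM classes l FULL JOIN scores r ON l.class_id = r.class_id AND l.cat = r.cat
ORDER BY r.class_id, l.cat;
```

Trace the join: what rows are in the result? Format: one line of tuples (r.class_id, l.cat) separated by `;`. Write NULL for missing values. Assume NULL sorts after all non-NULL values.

(1, NULL); (1, NULL); (1, NULL); (2, CR); (2, CR); (2, CR); (2, CR); (7, NULL); (NULL, CR); (NULL, CR); (NULL, SG)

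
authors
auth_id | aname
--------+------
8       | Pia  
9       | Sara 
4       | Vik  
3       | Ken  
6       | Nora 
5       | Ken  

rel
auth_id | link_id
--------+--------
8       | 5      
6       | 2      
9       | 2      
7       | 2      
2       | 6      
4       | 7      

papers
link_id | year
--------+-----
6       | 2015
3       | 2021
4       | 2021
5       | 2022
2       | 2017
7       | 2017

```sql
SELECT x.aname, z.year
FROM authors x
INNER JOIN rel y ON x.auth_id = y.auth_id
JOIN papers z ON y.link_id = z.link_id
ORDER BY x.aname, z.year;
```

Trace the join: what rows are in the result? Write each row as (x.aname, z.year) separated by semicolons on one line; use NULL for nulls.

(Nora, 2017); (Pia, 2022); (Sara, 2017); (Vik, 2017)

Joins associate left-to-right: authors INNER JOIN rel on auth_id gives 4 intermediate row(s).
Then INNER JOIN `papers z` on link_id: keep only rows whose y.link_id appears in z.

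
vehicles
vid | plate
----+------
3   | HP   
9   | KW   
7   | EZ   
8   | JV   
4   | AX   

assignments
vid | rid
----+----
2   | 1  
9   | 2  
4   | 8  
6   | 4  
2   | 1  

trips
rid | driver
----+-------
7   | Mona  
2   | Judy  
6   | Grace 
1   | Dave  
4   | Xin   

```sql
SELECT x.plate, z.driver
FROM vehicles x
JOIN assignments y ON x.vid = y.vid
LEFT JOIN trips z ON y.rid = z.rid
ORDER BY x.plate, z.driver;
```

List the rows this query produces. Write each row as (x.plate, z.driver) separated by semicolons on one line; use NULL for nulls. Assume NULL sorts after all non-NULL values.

(AX, NULL); (KW, Judy)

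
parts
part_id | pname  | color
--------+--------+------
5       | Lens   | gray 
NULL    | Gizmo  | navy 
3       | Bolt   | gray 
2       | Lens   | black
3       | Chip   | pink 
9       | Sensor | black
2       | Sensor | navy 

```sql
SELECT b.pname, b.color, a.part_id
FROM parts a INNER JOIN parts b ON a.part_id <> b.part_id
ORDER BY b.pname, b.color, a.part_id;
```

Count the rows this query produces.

INNER JOIN keeps only pairs where the ON condition holds.
Matching on a.part_id <> b.part_id. A NULL in a compared column never satisfies the condition.
- a (part_id=5) pairs with 5 row(s) of b.
- a (part_id=NULL) has no partner → excluded.
- a (part_id=3) pairs with 4 row(s) of b.
- a (part_id=2) pairs with 4 row(s) of b.
- a (part_id=3) pairs with 4 row(s) of b.
- a (part_id=9) pairs with 5 row(s) of b.
- a (part_id=2) pairs with 4 row(s) of b.
Total: 26 rows.

26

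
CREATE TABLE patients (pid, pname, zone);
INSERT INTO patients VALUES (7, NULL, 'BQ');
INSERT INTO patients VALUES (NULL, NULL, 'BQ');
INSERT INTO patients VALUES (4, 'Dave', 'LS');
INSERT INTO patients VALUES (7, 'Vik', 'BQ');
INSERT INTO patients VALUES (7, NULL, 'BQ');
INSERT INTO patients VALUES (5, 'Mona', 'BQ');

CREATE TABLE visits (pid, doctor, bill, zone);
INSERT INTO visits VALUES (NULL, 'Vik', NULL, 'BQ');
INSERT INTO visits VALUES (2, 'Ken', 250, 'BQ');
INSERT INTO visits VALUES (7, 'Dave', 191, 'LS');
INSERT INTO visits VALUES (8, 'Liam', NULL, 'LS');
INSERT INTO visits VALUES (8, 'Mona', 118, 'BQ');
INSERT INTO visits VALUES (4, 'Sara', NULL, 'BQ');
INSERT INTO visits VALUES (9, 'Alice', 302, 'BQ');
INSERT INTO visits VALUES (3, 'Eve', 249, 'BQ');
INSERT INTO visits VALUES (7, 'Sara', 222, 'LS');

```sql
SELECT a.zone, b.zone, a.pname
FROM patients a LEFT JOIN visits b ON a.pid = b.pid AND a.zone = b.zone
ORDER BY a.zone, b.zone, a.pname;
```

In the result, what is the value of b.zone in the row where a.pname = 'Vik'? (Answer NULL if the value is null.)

LEFT JOIN keeps every row from `patients`; unmatched rows get NULL for `visits`'s columns.
Matching on a.pid = b.pid AND a.zone = b.zone. A NULL in a compared column never satisfies the condition.
Matched pairs: 0; unmatched a rows kept: 6.

NULL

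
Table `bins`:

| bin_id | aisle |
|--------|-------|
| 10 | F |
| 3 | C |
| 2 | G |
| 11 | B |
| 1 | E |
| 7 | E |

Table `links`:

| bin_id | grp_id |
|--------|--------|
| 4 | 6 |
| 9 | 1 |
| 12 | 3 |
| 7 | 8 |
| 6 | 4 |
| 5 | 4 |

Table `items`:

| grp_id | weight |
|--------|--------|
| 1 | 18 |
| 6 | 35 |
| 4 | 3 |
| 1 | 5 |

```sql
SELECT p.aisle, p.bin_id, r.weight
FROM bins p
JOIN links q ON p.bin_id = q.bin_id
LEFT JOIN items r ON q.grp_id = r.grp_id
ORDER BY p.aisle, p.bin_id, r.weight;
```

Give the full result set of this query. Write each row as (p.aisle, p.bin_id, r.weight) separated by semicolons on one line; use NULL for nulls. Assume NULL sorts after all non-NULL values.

Step 1 — p INNER JOIN q on bin_id → 1 row(s).
Then LEFT JOIN `items r` on grp_id: each of those 1 rows is kept; rows whose q.grp_id has no match in r get NULL for r's columns.

(E, 7, NULL)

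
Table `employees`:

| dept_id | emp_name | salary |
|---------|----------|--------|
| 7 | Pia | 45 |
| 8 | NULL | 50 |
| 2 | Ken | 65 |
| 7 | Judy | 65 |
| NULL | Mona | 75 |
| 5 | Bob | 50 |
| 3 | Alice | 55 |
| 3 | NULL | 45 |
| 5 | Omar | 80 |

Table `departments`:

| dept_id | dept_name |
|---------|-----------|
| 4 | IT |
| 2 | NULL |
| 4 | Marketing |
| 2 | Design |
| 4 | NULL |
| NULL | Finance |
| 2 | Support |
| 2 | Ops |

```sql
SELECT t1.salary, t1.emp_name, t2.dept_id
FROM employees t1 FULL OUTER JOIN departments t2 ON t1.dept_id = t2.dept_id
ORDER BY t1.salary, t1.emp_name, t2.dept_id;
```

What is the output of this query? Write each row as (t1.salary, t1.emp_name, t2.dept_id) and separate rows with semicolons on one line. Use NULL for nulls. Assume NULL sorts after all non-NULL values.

FULL OUTER JOIN keeps every row from both sides; unmatched rows get NULL for the other side's columns.
Matching on t1.dept_id = t2.dept_id. A NULL in a compared column never satisfies the condition.
Matched pairs: 4; unmatched t1 rows kept: 8; unmatched t2 rows kept: 4.

(45, Pia, NULL); (45, NULL, NULL); (50, Bob, NULL); (50, NULL, NULL); (55, Alice, NULL); (65, Judy, NULL); (65, Ken, 2); (65, Ken, 2); (65, Ken, 2); (65, Ken, 2); (75, Mona, NULL); (80, Omar, NULL); (NULL, NULL, 4); (NULL, NULL, 4); (NULL, NULL, 4); (NULL, NULL, NULL)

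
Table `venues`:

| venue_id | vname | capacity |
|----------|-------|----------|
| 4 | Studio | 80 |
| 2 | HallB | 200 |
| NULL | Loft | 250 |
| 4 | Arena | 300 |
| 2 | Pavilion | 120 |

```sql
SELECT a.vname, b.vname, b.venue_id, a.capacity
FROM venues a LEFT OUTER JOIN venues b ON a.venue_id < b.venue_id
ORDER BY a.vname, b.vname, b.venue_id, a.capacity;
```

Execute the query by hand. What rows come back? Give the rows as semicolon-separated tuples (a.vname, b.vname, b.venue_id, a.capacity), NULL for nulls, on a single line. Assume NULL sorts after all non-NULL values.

(Arena, NULL, NULL, 300); (HallB, Arena, 4, 200); (HallB, Studio, 4, 200); (Loft, NULL, NULL, 250); (Pavilion, Arena, 4, 120); (Pavilion, Studio, 4, 120); (Studio, NULL, NULL, 80)

LEFT JOIN keeps every row from `venues a`; unmatched rows get NULL for `venues b`'s columns.
Matching on a.venue_id < b.venue_id. A NULL in a compared column never satisfies the condition.
Matched pairs: 4; unmatched a rows kept: 3.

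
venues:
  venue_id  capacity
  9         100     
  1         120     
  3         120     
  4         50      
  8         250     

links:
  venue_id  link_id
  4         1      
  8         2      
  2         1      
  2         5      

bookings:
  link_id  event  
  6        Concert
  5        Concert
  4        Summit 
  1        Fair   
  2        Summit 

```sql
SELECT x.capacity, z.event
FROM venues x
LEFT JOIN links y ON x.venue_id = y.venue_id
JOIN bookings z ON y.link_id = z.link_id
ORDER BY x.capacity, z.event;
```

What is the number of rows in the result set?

2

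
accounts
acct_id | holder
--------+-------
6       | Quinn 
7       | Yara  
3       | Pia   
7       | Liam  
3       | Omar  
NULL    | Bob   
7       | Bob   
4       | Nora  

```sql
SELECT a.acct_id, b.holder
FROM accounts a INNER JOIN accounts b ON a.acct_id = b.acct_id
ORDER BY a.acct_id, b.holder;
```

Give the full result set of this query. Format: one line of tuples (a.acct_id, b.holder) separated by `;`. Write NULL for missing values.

(3, Omar); (3, Omar); (3, Pia); (3, Pia); (4, Nora); (6, Quinn); (7, Bob); (7, Bob); (7, Bob); (7, Liam); (7, Liam); (7, Liam); (7, Yara); (7, Yara); (7, Yara)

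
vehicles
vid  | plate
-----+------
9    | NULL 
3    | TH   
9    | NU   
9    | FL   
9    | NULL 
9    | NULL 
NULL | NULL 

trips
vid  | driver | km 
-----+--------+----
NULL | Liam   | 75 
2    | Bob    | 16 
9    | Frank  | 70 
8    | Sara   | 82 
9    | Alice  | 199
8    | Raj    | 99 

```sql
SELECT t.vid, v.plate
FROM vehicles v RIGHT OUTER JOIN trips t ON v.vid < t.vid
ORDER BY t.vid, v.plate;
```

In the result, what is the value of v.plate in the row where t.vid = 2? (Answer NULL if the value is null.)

RIGHT JOIN keeps every row from `trips`; unmatched rows get NULL for `vehicles`'s columns.
Matching on v.vid < t.vid. A NULL in a compared column never satisfies the condition.
- v row (vid=9): no match.
- v row (vid=3): matches 4 t row(s) → 4 output row(s).
- v row (vid=9): no match.
- v row (vid=9): no match.
- v row (vid=9): no match.
- v row (vid=9): no match.
- v row (vid=NULL): no match.
- 2 t row(s) had no v match → kept, v columns NULL.

NULL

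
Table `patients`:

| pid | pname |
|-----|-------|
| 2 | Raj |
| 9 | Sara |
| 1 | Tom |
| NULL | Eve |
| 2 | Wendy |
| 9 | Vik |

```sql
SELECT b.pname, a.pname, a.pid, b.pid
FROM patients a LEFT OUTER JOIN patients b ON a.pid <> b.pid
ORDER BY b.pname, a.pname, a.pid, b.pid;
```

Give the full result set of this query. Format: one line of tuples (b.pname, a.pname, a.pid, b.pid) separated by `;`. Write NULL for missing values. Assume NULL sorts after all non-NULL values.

LEFT JOIN keeps every row from `patients a`; unmatched rows get NULL for `patients b`'s columns.
Matching on a.pid <> b.pid. A NULL in a compared column never satisfies the condition.
- a (pid=2) pairs with 3 row(s) of b.
- a (pid=9) pairs with 3 row(s) of b.
- a (pid=1) pairs with 4 row(s) of b.
- a (pid=NULL) has no partner → padded with NULL.
- a (pid=2) pairs with 3 row(s) of b.
- a (pid=9) pairs with 3 row(s) of b.

(Raj, Sara, 9, 2); (Raj, Tom, 1, 2); (Raj, Vik, 9, 2); (Sara, Raj, 2, 9); (Sara, Tom, 1, 9); (Sara, Wendy, 2, 9); (Tom, Raj, 2, 1); (Tom, Sara, 9, 1); (Tom, Vik, 9, 1); (Tom, Wendy, 2, 1); (Vik, Raj, 2, 9); (Vik, Tom, 1, 9); (Vik, Wendy, 2, 9); (Wendy, Sara, 9, 2); (Wendy, Tom, 1, 2); (Wendy, Vik, 9, 2); (NULL, Eve, NULL, NULL)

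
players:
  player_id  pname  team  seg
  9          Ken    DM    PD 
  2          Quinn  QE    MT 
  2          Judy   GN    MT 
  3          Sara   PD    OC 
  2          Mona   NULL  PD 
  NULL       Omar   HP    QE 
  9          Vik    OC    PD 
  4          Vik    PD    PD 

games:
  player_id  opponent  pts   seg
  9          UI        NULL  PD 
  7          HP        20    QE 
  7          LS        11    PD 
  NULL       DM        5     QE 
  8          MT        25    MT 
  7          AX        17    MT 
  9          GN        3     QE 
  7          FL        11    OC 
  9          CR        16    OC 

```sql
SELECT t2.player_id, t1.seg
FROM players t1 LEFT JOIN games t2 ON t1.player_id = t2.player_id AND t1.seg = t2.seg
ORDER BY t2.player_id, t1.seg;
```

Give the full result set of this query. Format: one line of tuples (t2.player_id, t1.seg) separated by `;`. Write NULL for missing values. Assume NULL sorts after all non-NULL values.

(9, PD); (9, PD); (NULL, MT); (NULL, MT); (NULL, OC); (NULL, PD); (NULL, PD); (NULL, QE)

LEFT JOIN keeps every row from `players`; unmatched rows get NULL for `games`'s columns.
Matching on t1.player_id = t2.player_id AND t1.seg = t2.seg. A NULL in a compared column never satisfies the condition.
Matched pairs: 2; unmatched t1 rows kept: 6.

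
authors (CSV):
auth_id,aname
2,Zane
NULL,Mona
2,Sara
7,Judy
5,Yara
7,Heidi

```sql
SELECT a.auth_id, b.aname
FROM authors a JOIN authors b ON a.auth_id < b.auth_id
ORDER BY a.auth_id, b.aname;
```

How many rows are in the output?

INNER JOIN keeps only pairs where the ON condition holds.
Matching on a.auth_id < b.auth_id. A NULL in a compared column never satisfies the condition.
- a[0] auth_id=2 → 3 match(es) in b → 3 row(s).
- a[1] auth_id=NULL → no match; dropped.
- a[2] auth_id=2 → 3 match(es) in b → 3 row(s).
- a[3] auth_id=7 → no match; dropped.
- a[4] auth_id=5 → 2 match(es) in b → 2 row(s).
- a[5] auth_id=7 → no match; dropped.
Total: 8 rows.

8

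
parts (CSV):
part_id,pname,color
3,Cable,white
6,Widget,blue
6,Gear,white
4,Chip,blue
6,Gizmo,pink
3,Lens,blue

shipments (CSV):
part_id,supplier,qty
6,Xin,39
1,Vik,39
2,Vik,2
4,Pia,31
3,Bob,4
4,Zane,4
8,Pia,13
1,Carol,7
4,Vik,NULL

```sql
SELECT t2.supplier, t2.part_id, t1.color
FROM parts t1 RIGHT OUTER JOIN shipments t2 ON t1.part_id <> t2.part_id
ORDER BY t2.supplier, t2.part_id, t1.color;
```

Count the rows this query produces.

RIGHT JOIN keeps every row from `shipments`; unmatched rows get NULL for `parts`'s columns.
Matching on t1.part_id <> t2.part_id.
- part_id=3: 8 matching t2 row(s), so 8 row(s) emitted.
- part_id=6: 8 matching t2 row(s), so 8 row(s) emitted.
- part_id=6: 8 matching t2 row(s), so 8 row(s) emitted.
- part_id=4: 6 matching t2 row(s), so 6 row(s) emitted.
- part_id=6: 8 matching t2 row(s), so 8 row(s) emitted.
- part_id=3: 8 matching t2 row(s), so 8 row(s) emitted.
- every t2 row matched at least one t1 row.
Total: 46 rows.

46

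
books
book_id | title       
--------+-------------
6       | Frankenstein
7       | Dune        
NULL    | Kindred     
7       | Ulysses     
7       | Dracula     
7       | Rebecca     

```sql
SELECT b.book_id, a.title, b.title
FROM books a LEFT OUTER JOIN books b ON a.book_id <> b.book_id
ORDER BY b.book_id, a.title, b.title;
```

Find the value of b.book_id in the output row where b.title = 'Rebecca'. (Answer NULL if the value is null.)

7

LEFT JOIN keeps every row from `books a`; unmatched rows get NULL for `books b`'s columns.
Matching on a.book_id <> b.book_id. A NULL in a compared column never satisfies the condition.
- a row (book_id=6): matches 4 b row(s) → 4 output row(s).
- a row (book_id=7): matches 1 b row(s) → 1 output row(s).
- a row (book_id=NULL): no match → kept, b columns NULL.
- a row (book_id=7): matches 1 b row(s) → 1 output row(s).
- a row (book_id=7): matches 1 b row(s) → 1 output row(s).
- a row (book_id=7): matches 1 b row(s) → 1 output row(s).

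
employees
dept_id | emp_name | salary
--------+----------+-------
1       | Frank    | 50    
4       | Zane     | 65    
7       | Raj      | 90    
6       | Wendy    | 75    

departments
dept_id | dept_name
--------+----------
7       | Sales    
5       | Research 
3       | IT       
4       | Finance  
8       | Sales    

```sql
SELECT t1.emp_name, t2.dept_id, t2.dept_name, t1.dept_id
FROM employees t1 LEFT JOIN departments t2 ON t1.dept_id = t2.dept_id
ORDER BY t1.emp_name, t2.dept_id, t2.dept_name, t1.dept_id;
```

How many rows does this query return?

LEFT JOIN keeps every row from `employees`; unmatched rows get NULL for `departments`'s columns.
Matching on t1.dept_id = t2.dept_id.
- t1[0] dept_id=1 → no match; kept with NULLs on the t2 side.
- t1[1] dept_id=4 → 1 match(es) in t2 → 1 row(s).
- t1[2] dept_id=7 → 1 match(es) in t2 → 1 row(s).
- t1[3] dept_id=6 → no match; kept with NULLs on the t2 side.
Total: 2 matched + 2 padded = 4 rows.

4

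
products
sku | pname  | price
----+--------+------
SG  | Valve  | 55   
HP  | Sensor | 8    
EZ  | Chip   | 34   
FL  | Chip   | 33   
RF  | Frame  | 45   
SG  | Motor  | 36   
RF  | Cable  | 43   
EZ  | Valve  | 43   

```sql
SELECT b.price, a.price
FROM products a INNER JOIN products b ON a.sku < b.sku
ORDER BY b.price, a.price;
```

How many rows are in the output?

INNER JOIN keeps only pairs where the ON condition holds.
Matching on a.sku < b.sku.
Matched pairs: 25.
Total: 25 rows.

25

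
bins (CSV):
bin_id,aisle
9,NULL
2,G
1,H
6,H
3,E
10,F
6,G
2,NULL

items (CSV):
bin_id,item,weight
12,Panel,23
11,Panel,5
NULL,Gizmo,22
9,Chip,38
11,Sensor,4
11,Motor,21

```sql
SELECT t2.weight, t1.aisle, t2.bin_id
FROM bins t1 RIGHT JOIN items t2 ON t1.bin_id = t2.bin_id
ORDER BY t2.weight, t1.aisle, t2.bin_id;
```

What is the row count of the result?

6

RIGHT JOIN keeps every row from `items`; unmatched rows get NULL for `bins`'s columns.
Matching on t1.bin_id = t2.bin_id. A NULL in a compared column never satisfies the condition.
- bin_id=9: 1 matching t2 row(s), so 1 row(s) emitted.
- bin_id=2: no matching t2 row.
- bin_id=1: no matching t2 row.
- bin_id=6: no matching t2 row.
- bin_id=3: no matching t2 row.
- bin_id=10: no matching t2 row.
- bin_id=6: no matching t2 row.
- bin_id=2: no matching t2 row.
- plus 5 unmatched t2 row(s), each kept with NULL t1 columns.
Total: 1 matched + 5 padded = 6 rows.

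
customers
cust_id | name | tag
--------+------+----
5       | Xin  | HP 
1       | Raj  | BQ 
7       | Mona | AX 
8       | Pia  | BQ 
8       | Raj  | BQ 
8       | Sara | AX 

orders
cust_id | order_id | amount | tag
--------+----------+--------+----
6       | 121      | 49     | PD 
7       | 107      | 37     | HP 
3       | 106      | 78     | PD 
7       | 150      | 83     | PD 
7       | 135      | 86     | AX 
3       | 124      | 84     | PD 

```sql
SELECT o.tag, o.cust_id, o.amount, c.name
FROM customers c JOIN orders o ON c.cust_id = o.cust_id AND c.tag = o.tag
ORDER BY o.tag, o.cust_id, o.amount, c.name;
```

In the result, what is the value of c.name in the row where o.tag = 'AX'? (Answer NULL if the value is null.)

Mona

INNER JOIN keeps only pairs where the ON condition holds.
Matching on c.cust_id = o.cust_id AND c.tag = o.tag.
Matched pairs: 1.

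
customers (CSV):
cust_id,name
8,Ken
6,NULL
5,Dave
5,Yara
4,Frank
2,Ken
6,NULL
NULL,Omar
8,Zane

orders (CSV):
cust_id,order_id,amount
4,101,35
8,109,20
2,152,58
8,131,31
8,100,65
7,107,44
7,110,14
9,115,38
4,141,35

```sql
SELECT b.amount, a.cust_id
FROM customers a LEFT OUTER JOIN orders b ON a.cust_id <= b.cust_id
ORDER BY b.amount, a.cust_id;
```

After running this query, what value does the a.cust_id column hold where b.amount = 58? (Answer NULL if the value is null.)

2

LEFT JOIN keeps every row from `customers`; unmatched rows get NULL for `orders`'s columns.
Matching on a.cust_id <= b.cust_id. A NULL in a compared column never satisfies the condition.
Matched pairs: 49; unmatched a rows kept: 1.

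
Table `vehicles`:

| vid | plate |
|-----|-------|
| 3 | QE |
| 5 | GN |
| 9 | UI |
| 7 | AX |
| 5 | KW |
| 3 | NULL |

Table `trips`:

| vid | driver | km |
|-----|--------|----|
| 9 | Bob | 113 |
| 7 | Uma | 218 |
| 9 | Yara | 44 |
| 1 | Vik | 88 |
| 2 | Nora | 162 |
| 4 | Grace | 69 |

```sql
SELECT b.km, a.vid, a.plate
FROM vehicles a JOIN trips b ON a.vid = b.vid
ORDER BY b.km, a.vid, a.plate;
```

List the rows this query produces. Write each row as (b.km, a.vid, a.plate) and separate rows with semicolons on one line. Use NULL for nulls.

(44, 9, UI); (113, 9, UI); (218, 7, AX)

INNER JOIN keeps only pairs where the ON condition holds.
Matching on a.vid = b.vid.
Matched pairs: 3.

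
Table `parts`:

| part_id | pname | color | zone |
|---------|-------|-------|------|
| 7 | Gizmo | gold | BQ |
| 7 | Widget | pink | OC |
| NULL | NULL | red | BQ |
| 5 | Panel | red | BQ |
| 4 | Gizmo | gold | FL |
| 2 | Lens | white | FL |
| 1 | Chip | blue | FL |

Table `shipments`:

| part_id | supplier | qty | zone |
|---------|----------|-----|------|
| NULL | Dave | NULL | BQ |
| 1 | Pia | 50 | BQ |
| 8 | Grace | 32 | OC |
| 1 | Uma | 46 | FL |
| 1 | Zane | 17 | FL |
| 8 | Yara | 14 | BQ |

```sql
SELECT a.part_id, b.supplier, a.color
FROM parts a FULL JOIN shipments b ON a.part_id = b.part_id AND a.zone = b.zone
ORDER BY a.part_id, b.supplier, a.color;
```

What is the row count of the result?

12

FULL OUTER JOIN keeps every row from both sides; unmatched rows get NULL for the other side's columns.
Matching on a.part_id = b.part_id AND a.zone = b.zone. A NULL in a compared column never satisfies the condition.
Matched pairs: 2; unmatched a rows kept: 6; unmatched b rows kept: 4.
Total: 2 matched + 10 padded = 12 rows.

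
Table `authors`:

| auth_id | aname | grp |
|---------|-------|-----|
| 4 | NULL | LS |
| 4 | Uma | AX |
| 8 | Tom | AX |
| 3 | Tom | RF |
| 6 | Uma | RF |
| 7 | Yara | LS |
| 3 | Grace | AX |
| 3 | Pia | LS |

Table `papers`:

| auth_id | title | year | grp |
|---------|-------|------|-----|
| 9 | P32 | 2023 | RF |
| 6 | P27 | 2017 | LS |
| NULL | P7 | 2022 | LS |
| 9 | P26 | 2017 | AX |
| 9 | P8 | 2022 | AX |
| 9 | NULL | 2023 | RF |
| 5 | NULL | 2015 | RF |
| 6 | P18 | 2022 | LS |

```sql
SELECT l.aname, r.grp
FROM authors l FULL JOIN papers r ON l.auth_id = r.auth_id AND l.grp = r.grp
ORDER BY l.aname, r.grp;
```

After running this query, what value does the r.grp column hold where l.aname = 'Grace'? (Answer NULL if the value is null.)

NULL

FULL OUTER JOIN keeps every row from both sides; unmatched rows get NULL for the other side's columns.
Matching on l.auth_id = r.auth_id AND l.grp = r.grp. A NULL in a compared column never satisfies the condition.
- l row (auth_id=4, grp=LS): no match → kept, r columns NULL.
- l row (auth_id=4, grp=AX): no match → kept, r columns NULL.
- l row (auth_id=8, grp=AX): no match → kept, r columns NULL.
- l row (auth_id=3, grp=RF): no match → kept, r columns NULL.
- l row (auth_id=6, grp=RF): no match → kept, r columns NULL.
- l row (auth_id=7, grp=LS): no match → kept, r columns NULL.
- l row (auth_id=3, grp=AX): no match → kept, r columns NULL.
- l row (auth_id=3, grp=LS): no match → kept, r columns NULL.
- plus 8 unmatched r row(s), each kept with NULL l columns.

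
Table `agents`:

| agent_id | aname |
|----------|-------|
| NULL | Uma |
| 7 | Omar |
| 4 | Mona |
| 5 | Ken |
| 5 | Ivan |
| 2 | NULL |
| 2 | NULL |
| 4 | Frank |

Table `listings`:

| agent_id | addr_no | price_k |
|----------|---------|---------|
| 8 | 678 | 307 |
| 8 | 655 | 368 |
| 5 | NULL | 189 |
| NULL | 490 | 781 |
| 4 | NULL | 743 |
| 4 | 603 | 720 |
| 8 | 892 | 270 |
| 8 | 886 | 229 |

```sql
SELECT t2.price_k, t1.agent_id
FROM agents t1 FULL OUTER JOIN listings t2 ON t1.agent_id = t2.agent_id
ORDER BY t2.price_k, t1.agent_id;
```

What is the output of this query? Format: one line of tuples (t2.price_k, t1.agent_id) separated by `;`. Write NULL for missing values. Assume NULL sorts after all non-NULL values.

(189, 5); (189, 5); (229, NULL); (270, NULL); (307, NULL); (368, NULL); (720, 4); (720, 4); (743, 4); (743, 4); (781, NULL); (NULL, 2); (NULL, 2); (NULL, 7); (NULL, NULL)

FULL OUTER JOIN keeps every row from both sides; unmatched rows get NULL for the other side's columns.
Matching on t1.agent_id = t2.agent_id. A NULL in a compared column never satisfies the condition.
- t1 row (agent_id=NULL): no match → kept, t2 columns NULL.
- t1 row (agent_id=7): no match → kept, t2 columns NULL.
- t1 row (agent_id=4): matches 2 t2 row(s) → 2 output row(s).
- t1 row (agent_id=5): matches 1 t2 row(s) → 1 output row(s).
- t1 row (agent_id=5): matches 1 t2 row(s) → 1 output row(s).
- t1 row (agent_id=2): no match → kept, t2 columns NULL.
- t1 row (agent_id=2): no match → kept, t2 columns NULL.
- t1 row (agent_id=4): matches 2 t2 row(s) → 2 output row(s).
- 5 t2 row(s) had no t1 match → kept, t1 columns NULL.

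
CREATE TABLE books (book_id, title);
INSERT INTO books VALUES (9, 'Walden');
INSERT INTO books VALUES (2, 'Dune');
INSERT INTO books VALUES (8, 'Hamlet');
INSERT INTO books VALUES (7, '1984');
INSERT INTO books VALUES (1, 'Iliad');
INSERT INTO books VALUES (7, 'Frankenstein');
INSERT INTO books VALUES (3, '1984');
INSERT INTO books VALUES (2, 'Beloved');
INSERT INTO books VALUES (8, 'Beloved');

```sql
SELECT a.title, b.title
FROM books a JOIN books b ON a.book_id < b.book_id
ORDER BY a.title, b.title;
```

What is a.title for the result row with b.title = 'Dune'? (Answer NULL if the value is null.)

Iliad

INNER JOIN keeps only pairs where the ON condition holds.
Matching on a.book_id < b.book_id.
Matched pairs: 33.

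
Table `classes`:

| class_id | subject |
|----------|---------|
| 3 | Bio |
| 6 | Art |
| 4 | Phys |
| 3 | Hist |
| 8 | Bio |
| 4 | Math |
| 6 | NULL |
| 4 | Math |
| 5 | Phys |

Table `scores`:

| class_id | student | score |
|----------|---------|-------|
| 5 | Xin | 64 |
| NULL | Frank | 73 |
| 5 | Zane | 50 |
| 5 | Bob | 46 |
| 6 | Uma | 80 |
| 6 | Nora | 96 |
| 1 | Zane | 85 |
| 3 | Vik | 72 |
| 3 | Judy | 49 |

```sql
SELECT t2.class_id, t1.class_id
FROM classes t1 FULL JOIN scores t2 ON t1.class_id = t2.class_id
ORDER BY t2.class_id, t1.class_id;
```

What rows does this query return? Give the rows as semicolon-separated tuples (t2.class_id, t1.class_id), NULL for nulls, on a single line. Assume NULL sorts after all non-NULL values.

FULL OUTER JOIN keeps every row from both sides; unmatched rows get NULL for the other side's columns.
Matching on t1.class_id = t2.class_id. A NULL in a compared column never satisfies the condition.
Matched pairs: 11; unmatched t1 rows kept: 4; unmatched t2 rows kept: 2.

(1, NULL); (3, 3); (3, 3); (3, 3); (3, 3); (5, 5); (5, 5); (5, 5); (6, 6); (6, 6); (6, 6); (6, 6); (NULL, 4); (NULL, 4); (NULL, 4); (NULL, 8); (NULL, NULL)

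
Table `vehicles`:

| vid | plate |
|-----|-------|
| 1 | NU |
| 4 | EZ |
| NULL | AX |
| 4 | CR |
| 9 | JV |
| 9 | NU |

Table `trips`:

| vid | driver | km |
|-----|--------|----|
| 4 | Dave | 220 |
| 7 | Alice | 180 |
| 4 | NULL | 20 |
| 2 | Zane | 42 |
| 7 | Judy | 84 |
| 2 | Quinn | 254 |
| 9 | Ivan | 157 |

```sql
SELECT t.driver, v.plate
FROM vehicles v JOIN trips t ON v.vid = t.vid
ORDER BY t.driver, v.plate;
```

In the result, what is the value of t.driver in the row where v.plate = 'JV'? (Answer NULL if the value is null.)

Ivan

INNER JOIN keeps only pairs where the ON condition holds.
Matching on v.vid = t.vid. A NULL in a compared column never satisfies the condition.
Matched pairs: 6.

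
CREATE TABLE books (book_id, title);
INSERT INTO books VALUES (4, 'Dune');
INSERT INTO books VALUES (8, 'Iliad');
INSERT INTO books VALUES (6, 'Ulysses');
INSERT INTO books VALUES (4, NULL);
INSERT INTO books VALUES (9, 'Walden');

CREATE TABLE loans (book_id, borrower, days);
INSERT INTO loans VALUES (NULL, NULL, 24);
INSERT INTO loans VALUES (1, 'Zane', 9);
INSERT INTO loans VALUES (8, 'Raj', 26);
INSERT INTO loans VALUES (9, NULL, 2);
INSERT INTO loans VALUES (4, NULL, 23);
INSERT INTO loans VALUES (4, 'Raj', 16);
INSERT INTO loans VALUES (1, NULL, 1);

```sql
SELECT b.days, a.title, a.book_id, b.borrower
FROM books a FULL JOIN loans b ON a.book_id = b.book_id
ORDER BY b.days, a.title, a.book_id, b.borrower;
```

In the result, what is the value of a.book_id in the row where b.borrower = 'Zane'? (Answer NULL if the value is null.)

NULL

FULL OUTER JOIN keeps every row from both sides; unmatched rows get NULL for the other side's columns.
Matching on a.book_id = b.book_id. A NULL in a compared column never satisfies the condition.
- a row (book_id=4): matches 2 b row(s) → 2 output row(s).
- a row (book_id=8): matches 1 b row(s) → 1 output row(s).
- a row (book_id=6): no match → kept, b columns NULL.
- a row (book_id=4): matches 2 b row(s) → 2 output row(s).
- a row (book_id=9): matches 1 b row(s) → 1 output row(s).
- 3 row(s) from b found no a partner → padded with NULL.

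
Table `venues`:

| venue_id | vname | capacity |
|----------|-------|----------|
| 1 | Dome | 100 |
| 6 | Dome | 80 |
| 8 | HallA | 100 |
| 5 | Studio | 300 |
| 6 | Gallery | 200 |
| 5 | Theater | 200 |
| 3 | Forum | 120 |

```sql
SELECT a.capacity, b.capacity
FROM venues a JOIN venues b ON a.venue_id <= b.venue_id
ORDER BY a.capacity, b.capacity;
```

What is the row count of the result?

30

INNER JOIN keeps only pairs where the ON condition holds.
Matching on a.venue_id <= b.venue_id.
Matched pairs: 30.
Total: 30 rows.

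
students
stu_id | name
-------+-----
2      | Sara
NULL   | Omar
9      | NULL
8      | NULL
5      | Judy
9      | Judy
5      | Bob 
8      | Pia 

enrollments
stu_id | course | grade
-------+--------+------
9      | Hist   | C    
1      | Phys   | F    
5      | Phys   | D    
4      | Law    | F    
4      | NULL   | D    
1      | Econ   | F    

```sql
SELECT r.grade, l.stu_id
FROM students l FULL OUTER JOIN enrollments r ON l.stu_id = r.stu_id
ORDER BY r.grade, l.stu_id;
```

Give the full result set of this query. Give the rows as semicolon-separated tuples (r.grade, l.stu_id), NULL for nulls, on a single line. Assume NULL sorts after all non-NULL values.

(C, 9); (C, 9); (D, 5); (D, 5); (D, NULL); (F, NULL); (F, NULL); (F, NULL); (NULL, 2); (NULL, 8); (NULL, 8); (NULL, NULL)

FULL OUTER JOIN keeps every row from both sides; unmatched rows get NULL for the other side's columns.
Matching on l.stu_id = r.stu_id. A NULL in a compared column never satisfies the condition.
Matched pairs: 4; unmatched l rows kept: 4; unmatched r rows kept: 4.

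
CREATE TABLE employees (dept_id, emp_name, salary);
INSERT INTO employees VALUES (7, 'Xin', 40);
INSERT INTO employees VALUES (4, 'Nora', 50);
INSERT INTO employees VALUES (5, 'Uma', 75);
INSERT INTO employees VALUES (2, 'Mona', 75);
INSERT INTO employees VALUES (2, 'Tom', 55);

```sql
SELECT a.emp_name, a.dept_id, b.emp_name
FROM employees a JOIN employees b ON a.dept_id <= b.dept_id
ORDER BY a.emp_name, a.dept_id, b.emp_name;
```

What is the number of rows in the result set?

INNER JOIN keeps only pairs where the ON condition holds.
Matching on a.dept_id <= b.dept_id.
- a (dept_id=7) pairs with 1 row(s) of b.
- a (dept_id=4) pairs with 3 row(s) of b.
- a (dept_id=5) pairs with 2 row(s) of b.
- a (dept_id=2) pairs with 5 row(s) of b.
- a (dept_id=2) pairs with 5 row(s) of b.
Total: 16 rows.

16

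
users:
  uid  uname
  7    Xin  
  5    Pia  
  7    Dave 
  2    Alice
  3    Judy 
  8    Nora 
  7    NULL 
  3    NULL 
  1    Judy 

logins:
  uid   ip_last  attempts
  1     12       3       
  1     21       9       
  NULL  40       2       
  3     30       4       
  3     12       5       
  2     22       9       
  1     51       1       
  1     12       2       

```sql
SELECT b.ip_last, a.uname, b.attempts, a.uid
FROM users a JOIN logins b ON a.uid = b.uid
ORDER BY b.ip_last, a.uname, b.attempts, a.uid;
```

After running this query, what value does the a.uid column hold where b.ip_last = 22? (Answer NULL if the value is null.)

2

INNER JOIN keeps only pairs where the ON condition holds.
Matching on a.uid = b.uid. A NULL in a compared column never satisfies the condition.
Matched pairs: 9.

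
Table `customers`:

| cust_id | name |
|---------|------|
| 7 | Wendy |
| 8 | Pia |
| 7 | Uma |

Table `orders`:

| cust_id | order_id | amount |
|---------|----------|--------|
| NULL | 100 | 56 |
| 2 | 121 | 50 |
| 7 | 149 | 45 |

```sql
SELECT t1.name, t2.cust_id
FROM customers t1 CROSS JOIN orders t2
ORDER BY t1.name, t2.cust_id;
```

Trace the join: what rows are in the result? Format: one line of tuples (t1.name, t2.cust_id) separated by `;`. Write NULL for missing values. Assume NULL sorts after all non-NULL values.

(Pia, 2); (Pia, 7); (Pia, NULL); (Uma, 2); (Uma, 7); (Uma, NULL); (Wendy, 2); (Wendy, 7); (Wendy, NULL)

CROSS JOIN pairs every row of `customers` with every row of `orders`: 3 × 3 = 9 rows.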